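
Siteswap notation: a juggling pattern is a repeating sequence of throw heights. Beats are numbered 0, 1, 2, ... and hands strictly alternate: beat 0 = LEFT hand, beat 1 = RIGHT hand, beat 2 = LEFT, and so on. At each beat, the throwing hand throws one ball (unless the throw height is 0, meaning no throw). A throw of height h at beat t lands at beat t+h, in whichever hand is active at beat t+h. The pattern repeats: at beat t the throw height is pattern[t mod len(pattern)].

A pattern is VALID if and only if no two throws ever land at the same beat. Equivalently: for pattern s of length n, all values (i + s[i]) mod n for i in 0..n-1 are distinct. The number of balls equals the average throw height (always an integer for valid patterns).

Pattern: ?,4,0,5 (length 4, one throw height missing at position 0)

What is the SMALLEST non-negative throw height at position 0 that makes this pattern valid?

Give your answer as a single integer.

i=0: s[i]=? (unknown)
i=1: (1 + 4) mod 4 = 1
i=2: (2 + 0) mod 4 = 2
i=3: (3 + 5) mod 4 = 0
Known residues: [0, 1, 2]; need a permutation of 0..3, so missing residue r = 3
Need (0 + s) mod 4 = 3; smallest s = (3 - 0) mod 4 = 3

Answer: 3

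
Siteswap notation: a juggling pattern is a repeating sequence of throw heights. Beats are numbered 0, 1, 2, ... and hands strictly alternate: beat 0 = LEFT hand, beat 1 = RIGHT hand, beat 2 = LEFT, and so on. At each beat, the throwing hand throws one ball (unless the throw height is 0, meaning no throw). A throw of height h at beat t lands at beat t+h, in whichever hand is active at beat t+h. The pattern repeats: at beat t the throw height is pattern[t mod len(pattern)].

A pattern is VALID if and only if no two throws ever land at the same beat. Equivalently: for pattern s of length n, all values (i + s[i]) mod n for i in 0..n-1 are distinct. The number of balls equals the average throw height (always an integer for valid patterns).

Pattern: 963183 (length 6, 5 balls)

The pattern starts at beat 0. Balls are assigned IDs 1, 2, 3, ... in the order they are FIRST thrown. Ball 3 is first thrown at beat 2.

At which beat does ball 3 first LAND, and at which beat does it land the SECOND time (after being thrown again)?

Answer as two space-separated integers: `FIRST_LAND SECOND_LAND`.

Answer: 5 8

Derivation:
Beat 0 (L): throw ball1 h=9 -> lands@9:R; in-air after throw: [b1@9:R]
Beat 1 (R): throw ball2 h=6 -> lands@7:R; in-air after throw: [b2@7:R b1@9:R]
Beat 2 (L): throw ball3 h=3 -> lands@5:R; in-air after throw: [b3@5:R b2@7:R b1@9:R]
Beat 3 (R): throw ball4 h=1 -> lands@4:L; in-air after throw: [b4@4:L b3@5:R b2@7:R b1@9:R]
Beat 4 (L): throw ball4 h=8 -> lands@12:L; in-air after throw: [b3@5:R b2@7:R b1@9:R b4@12:L]
Beat 5 (R): throw ball3 h=3 -> lands@8:L; in-air after throw: [b2@7:R b3@8:L b1@9:R b4@12:L]
Beat 6 (L): throw ball5 h=9 -> lands@15:R; in-air after throw: [b2@7:R b3@8:L b1@9:R b4@12:L b5@15:R]
Beat 7 (R): throw ball2 h=6 -> lands@13:R; in-air after throw: [b3@8:L b1@9:R b4@12:L b2@13:R b5@15:R]
Beat 8 (L): throw ball3 h=3 -> lands@11:R; in-air after throw: [b1@9:R b3@11:R b4@12:L b2@13:R b5@15:R]
Ball 3: thrown@2 h=3 -> first land @5; rethrown@5 h=3 -> second land @8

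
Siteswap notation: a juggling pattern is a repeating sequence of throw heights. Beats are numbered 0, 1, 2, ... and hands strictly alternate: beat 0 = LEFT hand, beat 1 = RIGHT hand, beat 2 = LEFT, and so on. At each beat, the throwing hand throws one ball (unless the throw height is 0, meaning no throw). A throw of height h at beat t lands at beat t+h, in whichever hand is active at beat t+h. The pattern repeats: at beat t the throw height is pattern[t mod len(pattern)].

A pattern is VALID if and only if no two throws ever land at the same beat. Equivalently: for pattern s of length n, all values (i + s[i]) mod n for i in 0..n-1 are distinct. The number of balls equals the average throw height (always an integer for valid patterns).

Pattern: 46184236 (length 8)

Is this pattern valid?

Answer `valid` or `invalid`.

Answer: invalid

Derivation:
i=0: (i + s[i]) mod n = (0 + 4) mod 8 = 4
i=1: (i + s[i]) mod n = (1 + 6) mod 8 = 7
i=2: (i + s[i]) mod n = (2 + 1) mod 8 = 3
i=3: (i + s[i]) mod n = (3 + 8) mod 8 = 3
i=4: (i + s[i]) mod n = (4 + 4) mod 8 = 0
i=5: (i + s[i]) mod n = (5 + 2) mod 8 = 7
i=6: (i + s[i]) mod n = (6 + 3) mod 8 = 1
i=7: (i + s[i]) mod n = (7 + 6) mod 8 = 5
Residues: [4, 7, 3, 3, 0, 7, 1, 5], distinct: False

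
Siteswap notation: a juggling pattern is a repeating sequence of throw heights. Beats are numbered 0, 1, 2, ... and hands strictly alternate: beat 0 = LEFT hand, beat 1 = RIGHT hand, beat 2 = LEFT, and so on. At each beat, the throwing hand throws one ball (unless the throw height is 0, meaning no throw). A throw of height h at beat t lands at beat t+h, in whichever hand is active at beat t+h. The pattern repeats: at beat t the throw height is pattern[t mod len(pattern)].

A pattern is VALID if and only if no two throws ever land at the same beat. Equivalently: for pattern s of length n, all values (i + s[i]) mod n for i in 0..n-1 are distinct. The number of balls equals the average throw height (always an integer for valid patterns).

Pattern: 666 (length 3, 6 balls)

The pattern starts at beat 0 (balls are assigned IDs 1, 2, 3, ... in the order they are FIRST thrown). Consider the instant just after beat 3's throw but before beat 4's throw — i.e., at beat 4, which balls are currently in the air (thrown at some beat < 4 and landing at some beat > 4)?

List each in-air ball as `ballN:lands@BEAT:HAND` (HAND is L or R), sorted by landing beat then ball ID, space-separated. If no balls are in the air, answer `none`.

Answer: ball1:lands@6:L ball2:lands@7:R ball3:lands@8:L ball4:lands@9:R

Derivation:
Beat 0 (L): throw ball1 h=6 -> lands@6:L; in-air after throw: [b1@6:L]
Beat 1 (R): throw ball2 h=6 -> lands@7:R; in-air after throw: [b1@6:L b2@7:R]
Beat 2 (L): throw ball3 h=6 -> lands@8:L; in-air after throw: [b1@6:L b2@7:R b3@8:L]
Beat 3 (R): throw ball4 h=6 -> lands@9:R; in-air after throw: [b1@6:L b2@7:R b3@8:L b4@9:R]
Beat 4 (L): throw ball5 h=6 -> lands@10:L; in-air after throw: [b1@6:L b2@7:R b3@8:L b4@9:R b5@10:L]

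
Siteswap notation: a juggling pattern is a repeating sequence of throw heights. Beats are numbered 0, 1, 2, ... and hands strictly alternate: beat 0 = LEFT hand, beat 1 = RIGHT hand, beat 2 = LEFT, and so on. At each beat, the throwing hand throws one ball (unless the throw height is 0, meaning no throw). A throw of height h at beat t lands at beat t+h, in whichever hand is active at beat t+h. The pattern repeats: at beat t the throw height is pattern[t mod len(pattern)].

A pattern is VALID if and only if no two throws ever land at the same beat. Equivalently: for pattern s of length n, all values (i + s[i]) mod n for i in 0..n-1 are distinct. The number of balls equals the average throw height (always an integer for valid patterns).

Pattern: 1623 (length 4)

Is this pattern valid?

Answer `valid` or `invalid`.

i=0: (i + s[i]) mod n = (0 + 1) mod 4 = 1
i=1: (i + s[i]) mod n = (1 + 6) mod 4 = 3
i=2: (i + s[i]) mod n = (2 + 2) mod 4 = 0
i=3: (i + s[i]) mod n = (3 + 3) mod 4 = 2
Residues: [1, 3, 0, 2], distinct: True

Answer: valid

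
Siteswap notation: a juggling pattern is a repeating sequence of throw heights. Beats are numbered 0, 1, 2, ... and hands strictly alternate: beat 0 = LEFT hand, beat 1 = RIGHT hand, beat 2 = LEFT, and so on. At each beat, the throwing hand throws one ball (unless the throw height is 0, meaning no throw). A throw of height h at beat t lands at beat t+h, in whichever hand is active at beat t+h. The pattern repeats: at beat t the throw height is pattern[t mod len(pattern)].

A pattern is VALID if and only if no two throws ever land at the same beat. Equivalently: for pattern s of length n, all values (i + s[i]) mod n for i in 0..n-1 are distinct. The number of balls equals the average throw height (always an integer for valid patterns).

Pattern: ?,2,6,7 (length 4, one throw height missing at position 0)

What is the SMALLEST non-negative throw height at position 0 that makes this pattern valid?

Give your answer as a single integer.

i=0: s[i]=? (unknown)
i=1: (1 + 2) mod 4 = 3
i=2: (2 + 6) mod 4 = 0
i=3: (3 + 7) mod 4 = 2
Known residues: [0, 2, 3]; need a permutation of 0..3, so missing residue r = 1
Need (0 + s) mod 4 = 1; smallest s = (1 - 0) mod 4 = 1

Answer: 1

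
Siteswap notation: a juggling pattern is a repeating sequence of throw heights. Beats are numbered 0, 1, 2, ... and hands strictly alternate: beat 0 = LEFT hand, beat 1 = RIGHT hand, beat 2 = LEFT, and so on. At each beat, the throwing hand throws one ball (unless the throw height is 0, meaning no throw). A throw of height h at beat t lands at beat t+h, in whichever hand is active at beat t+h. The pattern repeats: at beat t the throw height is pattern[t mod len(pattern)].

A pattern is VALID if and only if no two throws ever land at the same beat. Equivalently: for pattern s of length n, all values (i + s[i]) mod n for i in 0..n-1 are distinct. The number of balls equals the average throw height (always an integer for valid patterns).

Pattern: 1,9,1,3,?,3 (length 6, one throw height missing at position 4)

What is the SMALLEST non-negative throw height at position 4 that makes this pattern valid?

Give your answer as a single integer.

i=0: (0 + 1) mod 6 = 1
i=1: (1 + 9) mod 6 = 4
i=2: (2 + 1) mod 6 = 3
i=3: (3 + 3) mod 6 = 0
i=4: s[i]=? (unknown)
i=5: (5 + 3) mod 6 = 2
Known residues: [0, 1, 2, 3, 4]; need a permutation of 0..5, so missing residue r = 5
Need (4 + s) mod 6 = 5; smallest s = (5 - 4) mod 6 = 1

Answer: 1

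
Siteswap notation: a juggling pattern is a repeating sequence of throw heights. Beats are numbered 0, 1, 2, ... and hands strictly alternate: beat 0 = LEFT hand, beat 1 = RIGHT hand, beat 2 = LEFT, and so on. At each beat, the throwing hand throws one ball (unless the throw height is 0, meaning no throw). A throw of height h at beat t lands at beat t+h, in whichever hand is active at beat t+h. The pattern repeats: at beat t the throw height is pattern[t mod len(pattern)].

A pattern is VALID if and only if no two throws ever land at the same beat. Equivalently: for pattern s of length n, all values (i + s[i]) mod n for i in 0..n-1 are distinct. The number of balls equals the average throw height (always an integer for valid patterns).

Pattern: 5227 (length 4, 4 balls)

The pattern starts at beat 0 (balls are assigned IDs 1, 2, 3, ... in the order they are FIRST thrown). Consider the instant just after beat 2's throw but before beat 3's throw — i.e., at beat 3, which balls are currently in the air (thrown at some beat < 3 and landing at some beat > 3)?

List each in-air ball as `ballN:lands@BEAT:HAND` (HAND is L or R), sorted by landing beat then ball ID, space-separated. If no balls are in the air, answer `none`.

Answer: ball3:lands@4:L ball1:lands@5:R

Derivation:
Beat 0 (L): throw ball1 h=5 -> lands@5:R; in-air after throw: [b1@5:R]
Beat 1 (R): throw ball2 h=2 -> lands@3:R; in-air after throw: [b2@3:R b1@5:R]
Beat 2 (L): throw ball3 h=2 -> lands@4:L; in-air after throw: [b2@3:R b3@4:L b1@5:R]
Beat 3 (R): throw ball2 h=7 -> lands@10:L; in-air after throw: [b3@4:L b1@5:R b2@10:L]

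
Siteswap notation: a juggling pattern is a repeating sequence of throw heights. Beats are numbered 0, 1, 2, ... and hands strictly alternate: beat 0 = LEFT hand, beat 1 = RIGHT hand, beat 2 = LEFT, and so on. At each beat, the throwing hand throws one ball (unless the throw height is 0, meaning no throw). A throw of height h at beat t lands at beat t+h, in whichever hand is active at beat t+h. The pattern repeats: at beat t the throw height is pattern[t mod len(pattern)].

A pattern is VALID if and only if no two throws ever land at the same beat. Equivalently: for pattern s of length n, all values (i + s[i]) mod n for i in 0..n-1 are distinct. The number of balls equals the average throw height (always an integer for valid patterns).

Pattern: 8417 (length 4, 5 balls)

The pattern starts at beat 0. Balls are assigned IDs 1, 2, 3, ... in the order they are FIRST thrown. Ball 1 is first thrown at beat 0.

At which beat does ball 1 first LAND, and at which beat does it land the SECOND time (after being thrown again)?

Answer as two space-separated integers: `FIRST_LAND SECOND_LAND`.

Answer: 8 16

Derivation:
Beat 0 (L): throw ball1 h=8 -> lands@8:L; in-air after throw: [b1@8:L]
Beat 1 (R): throw ball2 h=4 -> lands@5:R; in-air after throw: [b2@5:R b1@8:L]
Beat 2 (L): throw ball3 h=1 -> lands@3:R; in-air after throw: [b3@3:R b2@5:R b1@8:L]
Beat 3 (R): throw ball3 h=7 -> lands@10:L; in-air after throw: [b2@5:R b1@8:L b3@10:L]
Beat 4 (L): throw ball4 h=8 -> lands@12:L; in-air after throw: [b2@5:R b1@8:L b3@10:L b4@12:L]
Beat 5 (R): throw ball2 h=4 -> lands@9:R; in-air after throw: [b1@8:L b2@9:R b3@10:L b4@12:L]
Beat 6 (L): throw ball5 h=1 -> lands@7:R; in-air after throw: [b5@7:R b1@8:L b2@9:R b3@10:L b4@12:L]
Beat 7 (R): throw ball5 h=7 -> lands@14:L; in-air after throw: [b1@8:L b2@9:R b3@10:L b4@12:L b5@14:L]
Beat 8 (L): throw ball1 h=8 -> lands@16:L; in-air after throw: [b2@9:R b3@10:L b4@12:L b5@14:L b1@16:L]
Beat 9 (R): throw ball2 h=4 -> lands@13:R; in-air after throw: [b3@10:L b4@12:L b2@13:R b5@14:L b1@16:L]
Beat 10 (L): throw ball3 h=1 -> lands@11:R; in-air after throw: [b3@11:R b4@12:L b2@13:R b5@14:L b1@16:L]
Beat 11 (R): throw ball3 h=7 -> lands@18:L; in-air after throw: [b4@12:L b2@13:R b5@14:L b1@16:L b3@18:L]
Beat 12 (L): throw ball4 h=8 -> lands@20:L; in-air after throw: [b2@13:R b5@14:L b1@16:L b3@18:L b4@20:L]
Beat 13 (R): throw ball2 h=4 -> lands@17:R; in-air after throw: [b5@14:L b1@16:L b2@17:R b3@18:L b4@20:L]
Beat 14 (L): throw ball5 h=1 -> lands@15:R; in-air after throw: [b5@15:R b1@16:L b2@17:R b3@18:L b4@20:L]
Ball 1: thrown@0 h=8 -> first land @8; rethrown@8 h=8 -> second land @16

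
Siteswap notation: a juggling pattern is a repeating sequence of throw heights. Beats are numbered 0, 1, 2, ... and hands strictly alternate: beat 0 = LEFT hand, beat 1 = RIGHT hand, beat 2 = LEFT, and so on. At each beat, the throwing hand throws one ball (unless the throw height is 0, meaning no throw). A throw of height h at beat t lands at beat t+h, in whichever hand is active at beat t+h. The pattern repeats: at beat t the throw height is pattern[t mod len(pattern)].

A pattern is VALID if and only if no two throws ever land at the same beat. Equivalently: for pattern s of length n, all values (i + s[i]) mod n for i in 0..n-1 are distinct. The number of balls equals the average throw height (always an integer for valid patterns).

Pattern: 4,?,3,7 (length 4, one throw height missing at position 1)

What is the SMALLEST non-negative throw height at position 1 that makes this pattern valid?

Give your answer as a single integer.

Answer: 2

Derivation:
i=0: (0 + 4) mod 4 = 0
i=1: s[i]=? (unknown)
i=2: (2 + 3) mod 4 = 1
i=3: (3 + 7) mod 4 = 2
Known residues: [0, 1, 2]; need a permutation of 0..3, so missing residue r = 3
Need (1 + s) mod 4 = 3; smallest s = (3 - 1) mod 4 = 2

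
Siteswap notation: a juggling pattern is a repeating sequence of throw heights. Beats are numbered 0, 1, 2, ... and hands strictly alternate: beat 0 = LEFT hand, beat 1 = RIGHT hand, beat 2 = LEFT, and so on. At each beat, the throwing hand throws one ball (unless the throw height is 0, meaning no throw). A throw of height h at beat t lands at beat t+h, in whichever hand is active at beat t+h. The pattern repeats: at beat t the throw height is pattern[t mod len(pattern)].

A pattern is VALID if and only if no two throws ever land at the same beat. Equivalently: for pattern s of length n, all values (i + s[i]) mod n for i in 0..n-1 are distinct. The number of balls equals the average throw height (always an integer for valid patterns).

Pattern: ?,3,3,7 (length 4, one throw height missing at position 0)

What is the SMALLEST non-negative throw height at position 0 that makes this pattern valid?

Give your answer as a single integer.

Answer: 3

Derivation:
i=0: s[i]=? (unknown)
i=1: (1 + 3) mod 4 = 0
i=2: (2 + 3) mod 4 = 1
i=3: (3 + 7) mod 4 = 2
Known residues: [0, 1, 2]; need a permutation of 0..3, so missing residue r = 3
Need (0 + s) mod 4 = 3; smallest s = (3 - 0) mod 4 = 3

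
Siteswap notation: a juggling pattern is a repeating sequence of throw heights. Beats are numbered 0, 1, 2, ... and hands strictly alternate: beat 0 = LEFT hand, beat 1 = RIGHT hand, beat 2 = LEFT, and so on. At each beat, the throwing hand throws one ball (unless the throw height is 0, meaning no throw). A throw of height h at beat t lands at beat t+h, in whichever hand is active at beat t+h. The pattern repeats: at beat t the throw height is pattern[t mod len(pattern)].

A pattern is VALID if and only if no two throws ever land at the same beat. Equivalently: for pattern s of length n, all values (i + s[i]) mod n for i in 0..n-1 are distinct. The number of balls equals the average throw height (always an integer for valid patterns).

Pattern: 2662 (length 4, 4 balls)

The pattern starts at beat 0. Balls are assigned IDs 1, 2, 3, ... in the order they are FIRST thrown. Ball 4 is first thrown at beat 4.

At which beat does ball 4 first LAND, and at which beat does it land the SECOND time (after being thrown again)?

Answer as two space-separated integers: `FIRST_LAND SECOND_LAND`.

Beat 0 (L): throw ball1 h=2 -> lands@2:L; in-air after throw: [b1@2:L]
Beat 1 (R): throw ball2 h=6 -> lands@7:R; in-air after throw: [b1@2:L b2@7:R]
Beat 2 (L): throw ball1 h=6 -> lands@8:L; in-air after throw: [b2@7:R b1@8:L]
Beat 3 (R): throw ball3 h=2 -> lands@5:R; in-air after throw: [b3@5:R b2@7:R b1@8:L]
Beat 4 (L): throw ball4 h=2 -> lands@6:L; in-air after throw: [b3@5:R b4@6:L b2@7:R b1@8:L]
Beat 5 (R): throw ball3 h=6 -> lands@11:R; in-air after throw: [b4@6:L b2@7:R b1@8:L b3@11:R]
Beat 6 (L): throw ball4 h=6 -> lands@12:L; in-air after throw: [b2@7:R b1@8:L b3@11:R b4@12:L]
Beat 7 (R): throw ball2 h=2 -> lands@9:R; in-air after throw: [b1@8:L b2@9:R b3@11:R b4@12:L]
Beat 8 (L): throw ball1 h=2 -> lands@10:L; in-air after throw: [b2@9:R b1@10:L b3@11:R b4@12:L]
Beat 9 (R): throw ball2 h=6 -> lands@15:R; in-air after throw: [b1@10:L b3@11:R b4@12:L b2@15:R]
Beat 10 (L): throw ball1 h=6 -> lands@16:L; in-air after throw: [b3@11:R b4@12:L b2@15:R b1@16:L]
Beat 11 (R): throw ball3 h=2 -> lands@13:R; in-air after throw: [b4@12:L b3@13:R b2@15:R b1@16:L]
Beat 12 (L): throw ball4 h=2 -> lands@14:L; in-air after throw: [b3@13:R b4@14:L b2@15:R b1@16:L]
Ball 4: thrown@4 h=2 -> first land @6; rethrown@6 h=6 -> second land @12

Answer: 6 12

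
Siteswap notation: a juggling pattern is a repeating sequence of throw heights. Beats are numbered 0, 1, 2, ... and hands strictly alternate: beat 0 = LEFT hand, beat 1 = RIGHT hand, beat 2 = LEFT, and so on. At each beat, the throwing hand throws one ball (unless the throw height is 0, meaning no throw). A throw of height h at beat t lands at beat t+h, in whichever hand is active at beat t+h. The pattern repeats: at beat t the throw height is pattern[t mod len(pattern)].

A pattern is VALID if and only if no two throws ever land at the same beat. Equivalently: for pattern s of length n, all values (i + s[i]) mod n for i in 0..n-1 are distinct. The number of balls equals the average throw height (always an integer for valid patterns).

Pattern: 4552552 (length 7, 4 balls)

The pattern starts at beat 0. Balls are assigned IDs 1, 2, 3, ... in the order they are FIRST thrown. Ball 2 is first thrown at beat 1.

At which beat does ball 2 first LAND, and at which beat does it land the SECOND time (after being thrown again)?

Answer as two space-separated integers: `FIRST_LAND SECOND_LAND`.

Answer: 6 8

Derivation:
Beat 0 (L): throw ball1 h=4 -> lands@4:L; in-air after throw: [b1@4:L]
Beat 1 (R): throw ball2 h=5 -> lands@6:L; in-air after throw: [b1@4:L b2@6:L]
Beat 2 (L): throw ball3 h=5 -> lands@7:R; in-air after throw: [b1@4:L b2@6:L b3@7:R]
Beat 3 (R): throw ball4 h=2 -> lands@5:R; in-air after throw: [b1@4:L b4@5:R b2@6:L b3@7:R]
Beat 4 (L): throw ball1 h=5 -> lands@9:R; in-air after throw: [b4@5:R b2@6:L b3@7:R b1@9:R]
Beat 5 (R): throw ball4 h=5 -> lands@10:L; in-air after throw: [b2@6:L b3@7:R b1@9:R b4@10:L]
Beat 6 (L): throw ball2 h=2 -> lands@8:L; in-air after throw: [b3@7:R b2@8:L b1@9:R b4@10:L]
Beat 7 (R): throw ball3 h=4 -> lands@11:R; in-air after throw: [b2@8:L b1@9:R b4@10:L b3@11:R]
Beat 8 (L): throw ball2 h=5 -> lands@13:R; in-air after throw: [b1@9:R b4@10:L b3@11:R b2@13:R]
Ball 2: thrown@1 h=5 -> first land @6; rethrown@6 h=2 -> second land @8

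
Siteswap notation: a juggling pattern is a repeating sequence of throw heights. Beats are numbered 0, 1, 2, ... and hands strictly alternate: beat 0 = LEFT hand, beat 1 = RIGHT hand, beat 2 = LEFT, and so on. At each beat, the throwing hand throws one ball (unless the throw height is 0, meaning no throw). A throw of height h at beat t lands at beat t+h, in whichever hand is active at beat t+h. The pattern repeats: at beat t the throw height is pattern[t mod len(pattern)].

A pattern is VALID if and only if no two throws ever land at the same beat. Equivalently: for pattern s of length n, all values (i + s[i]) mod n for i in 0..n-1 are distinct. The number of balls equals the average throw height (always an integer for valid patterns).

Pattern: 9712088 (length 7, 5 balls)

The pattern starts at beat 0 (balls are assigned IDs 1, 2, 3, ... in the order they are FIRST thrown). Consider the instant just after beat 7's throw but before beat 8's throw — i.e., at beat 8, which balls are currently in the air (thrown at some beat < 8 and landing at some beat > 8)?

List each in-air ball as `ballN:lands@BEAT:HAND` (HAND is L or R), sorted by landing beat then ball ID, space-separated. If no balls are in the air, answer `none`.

Beat 0 (L): throw ball1 h=9 -> lands@9:R; in-air after throw: [b1@9:R]
Beat 1 (R): throw ball2 h=7 -> lands@8:L; in-air after throw: [b2@8:L b1@9:R]
Beat 2 (L): throw ball3 h=1 -> lands@3:R; in-air after throw: [b3@3:R b2@8:L b1@9:R]
Beat 3 (R): throw ball3 h=2 -> lands@5:R; in-air after throw: [b3@5:R b2@8:L b1@9:R]
Beat 5 (R): throw ball3 h=8 -> lands@13:R; in-air after throw: [b2@8:L b1@9:R b3@13:R]
Beat 6 (L): throw ball4 h=8 -> lands@14:L; in-air after throw: [b2@8:L b1@9:R b3@13:R b4@14:L]
Beat 7 (R): throw ball5 h=9 -> lands@16:L; in-air after throw: [b2@8:L b1@9:R b3@13:R b4@14:L b5@16:L]
Beat 8 (L): throw ball2 h=7 -> lands@15:R; in-air after throw: [b1@9:R b3@13:R b4@14:L b2@15:R b5@16:L]

Answer: ball1:lands@9:R ball3:lands@13:R ball4:lands@14:L ball5:lands@16:L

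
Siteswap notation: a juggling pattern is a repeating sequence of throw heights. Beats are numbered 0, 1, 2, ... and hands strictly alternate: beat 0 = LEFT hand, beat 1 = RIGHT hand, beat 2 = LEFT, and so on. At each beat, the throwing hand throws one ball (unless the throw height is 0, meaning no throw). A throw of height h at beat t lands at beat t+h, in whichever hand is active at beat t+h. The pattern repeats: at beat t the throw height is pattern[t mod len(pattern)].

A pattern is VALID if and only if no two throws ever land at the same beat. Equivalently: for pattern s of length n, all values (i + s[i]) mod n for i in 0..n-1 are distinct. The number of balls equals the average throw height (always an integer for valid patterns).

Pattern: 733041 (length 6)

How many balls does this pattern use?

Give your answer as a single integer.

Answer: 3

Derivation:
Pattern = [7, 3, 3, 0, 4, 1], length n = 6
  position 0: throw height = 7, running sum = 7
  position 1: throw height = 3, running sum = 10
  position 2: throw height = 3, running sum = 13
  position 3: throw height = 0, running sum = 13
  position 4: throw height = 4, running sum = 17
  position 5: throw height = 1, running sum = 18
Total sum = 18; balls = sum / n = 18 / 6 = 3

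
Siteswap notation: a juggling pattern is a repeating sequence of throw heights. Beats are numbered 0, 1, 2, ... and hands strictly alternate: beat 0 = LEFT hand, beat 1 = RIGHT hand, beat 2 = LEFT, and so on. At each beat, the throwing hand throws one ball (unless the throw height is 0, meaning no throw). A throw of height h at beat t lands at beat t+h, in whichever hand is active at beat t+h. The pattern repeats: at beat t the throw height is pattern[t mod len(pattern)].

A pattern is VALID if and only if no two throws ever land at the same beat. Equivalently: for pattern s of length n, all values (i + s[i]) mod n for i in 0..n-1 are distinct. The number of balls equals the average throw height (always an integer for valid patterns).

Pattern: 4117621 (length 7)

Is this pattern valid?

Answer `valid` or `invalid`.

Answer: invalid

Derivation:
i=0: (i + s[i]) mod n = (0 + 4) mod 7 = 4
i=1: (i + s[i]) mod n = (1 + 1) mod 7 = 2
i=2: (i + s[i]) mod n = (2 + 1) mod 7 = 3
i=3: (i + s[i]) mod n = (3 + 7) mod 7 = 3
i=4: (i + s[i]) mod n = (4 + 6) mod 7 = 3
i=5: (i + s[i]) mod n = (5 + 2) mod 7 = 0
i=6: (i + s[i]) mod n = (6 + 1) mod 7 = 0
Residues: [4, 2, 3, 3, 3, 0, 0], distinct: False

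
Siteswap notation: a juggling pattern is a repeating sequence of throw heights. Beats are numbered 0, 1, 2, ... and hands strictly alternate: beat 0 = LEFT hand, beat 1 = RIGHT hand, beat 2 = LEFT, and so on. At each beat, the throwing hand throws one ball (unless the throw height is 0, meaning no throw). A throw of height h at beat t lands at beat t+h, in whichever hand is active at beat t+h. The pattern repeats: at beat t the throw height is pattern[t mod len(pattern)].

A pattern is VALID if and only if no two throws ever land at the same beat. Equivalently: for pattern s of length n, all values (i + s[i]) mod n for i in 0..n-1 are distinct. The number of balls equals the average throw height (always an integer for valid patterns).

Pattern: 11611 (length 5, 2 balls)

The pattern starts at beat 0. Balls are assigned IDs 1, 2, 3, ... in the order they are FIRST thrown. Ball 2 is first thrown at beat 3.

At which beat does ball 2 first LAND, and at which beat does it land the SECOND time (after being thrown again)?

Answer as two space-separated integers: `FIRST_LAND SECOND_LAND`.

Answer: 4 5

Derivation:
Beat 0 (L): throw ball1 h=1 -> lands@1:R; in-air after throw: [b1@1:R]
Beat 1 (R): throw ball1 h=1 -> lands@2:L; in-air after throw: [b1@2:L]
Beat 2 (L): throw ball1 h=6 -> lands@8:L; in-air after throw: [b1@8:L]
Beat 3 (R): throw ball2 h=1 -> lands@4:L; in-air after throw: [b2@4:L b1@8:L]
Beat 4 (L): throw ball2 h=1 -> lands@5:R; in-air after throw: [b2@5:R b1@8:L]
Beat 5 (R): throw ball2 h=1 -> lands@6:L; in-air after throw: [b2@6:L b1@8:L]
Ball 2: thrown@3 h=1 -> first land @4; rethrown@4 h=1 -> second land @5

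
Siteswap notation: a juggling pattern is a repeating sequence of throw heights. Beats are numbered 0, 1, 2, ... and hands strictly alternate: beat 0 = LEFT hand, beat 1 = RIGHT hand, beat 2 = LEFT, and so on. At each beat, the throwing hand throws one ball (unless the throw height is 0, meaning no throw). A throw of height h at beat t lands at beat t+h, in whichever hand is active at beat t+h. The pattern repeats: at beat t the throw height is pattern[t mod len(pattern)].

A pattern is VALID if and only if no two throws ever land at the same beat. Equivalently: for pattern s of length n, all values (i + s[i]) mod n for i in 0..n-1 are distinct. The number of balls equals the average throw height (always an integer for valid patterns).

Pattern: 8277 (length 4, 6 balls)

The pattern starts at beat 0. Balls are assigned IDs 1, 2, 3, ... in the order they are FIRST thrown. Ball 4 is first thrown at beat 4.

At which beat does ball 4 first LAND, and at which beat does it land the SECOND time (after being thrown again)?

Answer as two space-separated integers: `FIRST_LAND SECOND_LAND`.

Beat 0 (L): throw ball1 h=8 -> lands@8:L; in-air after throw: [b1@8:L]
Beat 1 (R): throw ball2 h=2 -> lands@3:R; in-air after throw: [b2@3:R b1@8:L]
Beat 2 (L): throw ball3 h=7 -> lands@9:R; in-air after throw: [b2@3:R b1@8:L b3@9:R]
Beat 3 (R): throw ball2 h=7 -> lands@10:L; in-air after throw: [b1@8:L b3@9:R b2@10:L]
Beat 4 (L): throw ball4 h=8 -> lands@12:L; in-air after throw: [b1@8:L b3@9:R b2@10:L b4@12:L]
Beat 5 (R): throw ball5 h=2 -> lands@7:R; in-air after throw: [b5@7:R b1@8:L b3@9:R b2@10:L b4@12:L]
Beat 6 (L): throw ball6 h=7 -> lands@13:R; in-air after throw: [b5@7:R b1@8:L b3@9:R b2@10:L b4@12:L b6@13:R]
Beat 7 (R): throw ball5 h=7 -> lands@14:L; in-air after throw: [b1@8:L b3@9:R b2@10:L b4@12:L b6@13:R b5@14:L]
Beat 8 (L): throw ball1 h=8 -> lands@16:L; in-air after throw: [b3@9:R b2@10:L b4@12:L b6@13:R b5@14:L b1@16:L]
Beat 9 (R): throw ball3 h=2 -> lands@11:R; in-air after throw: [b2@10:L b3@11:R b4@12:L b6@13:R b5@14:L b1@16:L]
Beat 10 (L): throw ball2 h=7 -> lands@17:R; in-air after throw: [b3@11:R b4@12:L b6@13:R b5@14:L b1@16:L b2@17:R]
Beat 11 (R): throw ball3 h=7 -> lands@18:L; in-air after throw: [b4@12:L b6@13:R b5@14:L b1@16:L b2@17:R b3@18:L]
Beat 12 (L): throw ball4 h=8 -> lands@20:L; in-air after throw: [b6@13:R b5@14:L b1@16:L b2@17:R b3@18:L b4@20:L]
Beat 13 (R): throw ball6 h=2 -> lands@15:R; in-air after throw: [b5@14:L b6@15:R b1@16:L b2@17:R b3@18:L b4@20:L]
Ball 4: thrown@4 h=8 -> first land @12; rethrown@12 h=8 -> second land @20

Answer: 12 20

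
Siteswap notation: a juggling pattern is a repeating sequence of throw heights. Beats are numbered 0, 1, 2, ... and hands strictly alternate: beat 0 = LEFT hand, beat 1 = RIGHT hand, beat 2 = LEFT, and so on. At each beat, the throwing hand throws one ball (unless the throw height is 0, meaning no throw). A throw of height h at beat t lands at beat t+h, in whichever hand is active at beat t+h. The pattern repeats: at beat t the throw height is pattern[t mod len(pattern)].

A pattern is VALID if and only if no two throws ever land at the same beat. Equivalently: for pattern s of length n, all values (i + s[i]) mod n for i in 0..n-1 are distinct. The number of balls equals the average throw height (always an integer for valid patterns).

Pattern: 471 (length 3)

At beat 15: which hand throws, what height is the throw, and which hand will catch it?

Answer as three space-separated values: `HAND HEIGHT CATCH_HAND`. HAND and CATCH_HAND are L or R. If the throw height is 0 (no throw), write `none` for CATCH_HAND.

Beat 15: 15 mod 2 = 1, so hand = R
Throw height = pattern[15 mod 3] = pattern[0] = 4
Lands at beat 15+4=19, 19 mod 2 = 1, so catch hand = R

Answer: R 4 R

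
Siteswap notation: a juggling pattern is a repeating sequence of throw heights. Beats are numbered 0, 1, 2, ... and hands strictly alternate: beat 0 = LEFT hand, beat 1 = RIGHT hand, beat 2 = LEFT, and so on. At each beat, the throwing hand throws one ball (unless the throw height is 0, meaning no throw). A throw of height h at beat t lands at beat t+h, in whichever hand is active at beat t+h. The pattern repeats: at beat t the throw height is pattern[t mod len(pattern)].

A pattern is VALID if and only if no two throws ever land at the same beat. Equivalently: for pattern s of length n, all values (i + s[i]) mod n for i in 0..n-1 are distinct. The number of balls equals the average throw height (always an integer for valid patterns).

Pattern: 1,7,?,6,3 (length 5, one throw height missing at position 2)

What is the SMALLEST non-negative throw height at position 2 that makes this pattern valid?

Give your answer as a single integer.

i=0: (0 + 1) mod 5 = 1
i=1: (1 + 7) mod 5 = 3
i=2: s[i]=? (unknown)
i=3: (3 + 6) mod 5 = 4
i=4: (4 + 3) mod 5 = 2
Known residues: [1, 2, 3, 4]; need a permutation of 0..4, so missing residue r = 0
Need (2 + s) mod 5 = 0; smallest s = (0 - 2) mod 5 = 3

Answer: 3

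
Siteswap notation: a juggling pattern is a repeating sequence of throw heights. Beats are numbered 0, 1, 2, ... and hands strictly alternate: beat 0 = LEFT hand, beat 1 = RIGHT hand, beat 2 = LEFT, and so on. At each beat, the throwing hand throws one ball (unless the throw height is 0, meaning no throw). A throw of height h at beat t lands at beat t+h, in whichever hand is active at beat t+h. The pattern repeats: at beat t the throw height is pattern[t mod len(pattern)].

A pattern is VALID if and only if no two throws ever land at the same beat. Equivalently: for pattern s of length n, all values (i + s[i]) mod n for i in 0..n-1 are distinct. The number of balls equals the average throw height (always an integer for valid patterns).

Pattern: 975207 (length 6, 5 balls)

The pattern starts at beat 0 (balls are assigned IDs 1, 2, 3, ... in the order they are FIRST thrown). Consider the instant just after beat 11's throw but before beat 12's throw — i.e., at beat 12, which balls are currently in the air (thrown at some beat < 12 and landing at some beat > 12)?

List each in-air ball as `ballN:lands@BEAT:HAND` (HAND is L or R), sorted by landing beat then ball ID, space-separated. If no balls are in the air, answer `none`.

Beat 0 (L): throw ball1 h=9 -> lands@9:R; in-air after throw: [b1@9:R]
Beat 1 (R): throw ball2 h=7 -> lands@8:L; in-air after throw: [b2@8:L b1@9:R]
Beat 2 (L): throw ball3 h=5 -> lands@7:R; in-air after throw: [b3@7:R b2@8:L b1@9:R]
Beat 3 (R): throw ball4 h=2 -> lands@5:R; in-air after throw: [b4@5:R b3@7:R b2@8:L b1@9:R]
Beat 5 (R): throw ball4 h=7 -> lands@12:L; in-air after throw: [b3@7:R b2@8:L b1@9:R b4@12:L]
Beat 6 (L): throw ball5 h=9 -> lands@15:R; in-air after throw: [b3@7:R b2@8:L b1@9:R b4@12:L b5@15:R]
Beat 7 (R): throw ball3 h=7 -> lands@14:L; in-air after throw: [b2@8:L b1@9:R b4@12:L b3@14:L b5@15:R]
Beat 8 (L): throw ball2 h=5 -> lands@13:R; in-air after throw: [b1@9:R b4@12:L b2@13:R b3@14:L b5@15:R]
Beat 9 (R): throw ball1 h=2 -> lands@11:R; in-air after throw: [b1@11:R b4@12:L b2@13:R b3@14:L b5@15:R]
Beat 11 (R): throw ball1 h=7 -> lands@18:L; in-air after throw: [b4@12:L b2@13:R b3@14:L b5@15:R b1@18:L]
Beat 12 (L): throw ball4 h=9 -> lands@21:R; in-air after throw: [b2@13:R b3@14:L b5@15:R b1@18:L b4@21:R]

Answer: ball2:lands@13:R ball3:lands@14:L ball5:lands@15:R ball1:lands@18:L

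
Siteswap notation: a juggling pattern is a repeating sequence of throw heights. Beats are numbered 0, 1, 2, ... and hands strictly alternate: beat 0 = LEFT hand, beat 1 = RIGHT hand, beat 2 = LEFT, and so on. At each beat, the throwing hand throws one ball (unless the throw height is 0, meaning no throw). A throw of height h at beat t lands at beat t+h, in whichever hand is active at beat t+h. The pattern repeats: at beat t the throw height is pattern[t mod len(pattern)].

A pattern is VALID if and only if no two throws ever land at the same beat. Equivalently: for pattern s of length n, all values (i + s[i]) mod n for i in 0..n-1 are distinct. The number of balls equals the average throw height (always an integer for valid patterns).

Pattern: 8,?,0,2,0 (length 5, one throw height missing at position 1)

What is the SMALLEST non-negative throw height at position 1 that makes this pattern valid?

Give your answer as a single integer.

i=0: (0 + 8) mod 5 = 3
i=1: s[i]=? (unknown)
i=2: (2 + 0) mod 5 = 2
i=3: (3 + 2) mod 5 = 0
i=4: (4 + 0) mod 5 = 4
Known residues: [0, 2, 3, 4]; need a permutation of 0..4, so missing residue r = 1
Need (1 + s) mod 5 = 1; smallest s = (1 - 1) mod 5 = 0

Answer: 0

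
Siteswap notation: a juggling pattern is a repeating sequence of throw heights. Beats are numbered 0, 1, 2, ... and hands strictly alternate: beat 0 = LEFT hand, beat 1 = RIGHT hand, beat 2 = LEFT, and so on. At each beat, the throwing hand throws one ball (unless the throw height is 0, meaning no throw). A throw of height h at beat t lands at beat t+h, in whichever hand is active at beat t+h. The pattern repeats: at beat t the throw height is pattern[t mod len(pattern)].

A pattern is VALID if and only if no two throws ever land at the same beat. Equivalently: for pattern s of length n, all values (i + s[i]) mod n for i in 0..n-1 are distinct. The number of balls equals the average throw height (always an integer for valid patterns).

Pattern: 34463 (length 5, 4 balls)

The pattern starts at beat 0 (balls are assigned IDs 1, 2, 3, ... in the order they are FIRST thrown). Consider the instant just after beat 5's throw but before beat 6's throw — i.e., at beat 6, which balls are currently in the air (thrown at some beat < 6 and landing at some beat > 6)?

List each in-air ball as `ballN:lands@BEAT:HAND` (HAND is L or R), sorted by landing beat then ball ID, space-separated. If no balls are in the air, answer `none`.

Answer: ball4:lands@7:R ball2:lands@8:L ball1:lands@9:R

Derivation:
Beat 0 (L): throw ball1 h=3 -> lands@3:R; in-air after throw: [b1@3:R]
Beat 1 (R): throw ball2 h=4 -> lands@5:R; in-air after throw: [b1@3:R b2@5:R]
Beat 2 (L): throw ball3 h=4 -> lands@6:L; in-air after throw: [b1@3:R b2@5:R b3@6:L]
Beat 3 (R): throw ball1 h=6 -> lands@9:R; in-air after throw: [b2@5:R b3@6:L b1@9:R]
Beat 4 (L): throw ball4 h=3 -> lands@7:R; in-air after throw: [b2@5:R b3@6:L b4@7:R b1@9:R]
Beat 5 (R): throw ball2 h=3 -> lands@8:L; in-air after throw: [b3@6:L b4@7:R b2@8:L b1@9:R]
Beat 6 (L): throw ball3 h=4 -> lands@10:L; in-air after throw: [b4@7:R b2@8:L b1@9:R b3@10:L]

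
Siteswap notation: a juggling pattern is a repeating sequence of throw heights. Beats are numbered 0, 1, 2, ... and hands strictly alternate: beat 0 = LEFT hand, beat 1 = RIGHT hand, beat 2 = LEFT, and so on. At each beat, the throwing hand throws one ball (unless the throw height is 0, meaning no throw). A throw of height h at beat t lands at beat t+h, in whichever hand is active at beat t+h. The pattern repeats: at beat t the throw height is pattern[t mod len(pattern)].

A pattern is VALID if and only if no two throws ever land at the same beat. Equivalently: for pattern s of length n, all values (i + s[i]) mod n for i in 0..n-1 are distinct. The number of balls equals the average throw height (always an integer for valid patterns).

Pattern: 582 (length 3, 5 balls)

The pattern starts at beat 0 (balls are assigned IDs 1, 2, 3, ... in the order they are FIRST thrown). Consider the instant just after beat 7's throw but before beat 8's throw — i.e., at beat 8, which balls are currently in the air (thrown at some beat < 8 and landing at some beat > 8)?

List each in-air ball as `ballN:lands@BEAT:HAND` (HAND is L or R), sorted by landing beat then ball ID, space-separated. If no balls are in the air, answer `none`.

Answer: ball2:lands@9:R ball5:lands@11:R ball3:lands@12:L ball1:lands@15:R

Derivation:
Beat 0 (L): throw ball1 h=5 -> lands@5:R; in-air after throw: [b1@5:R]
Beat 1 (R): throw ball2 h=8 -> lands@9:R; in-air after throw: [b1@5:R b2@9:R]
Beat 2 (L): throw ball3 h=2 -> lands@4:L; in-air after throw: [b3@4:L b1@5:R b2@9:R]
Beat 3 (R): throw ball4 h=5 -> lands@8:L; in-air after throw: [b3@4:L b1@5:R b4@8:L b2@9:R]
Beat 4 (L): throw ball3 h=8 -> lands@12:L; in-air after throw: [b1@5:R b4@8:L b2@9:R b3@12:L]
Beat 5 (R): throw ball1 h=2 -> lands@7:R; in-air after throw: [b1@7:R b4@8:L b2@9:R b3@12:L]
Beat 6 (L): throw ball5 h=5 -> lands@11:R; in-air after throw: [b1@7:R b4@8:L b2@9:R b5@11:R b3@12:L]
Beat 7 (R): throw ball1 h=8 -> lands@15:R; in-air after throw: [b4@8:L b2@9:R b5@11:R b3@12:L b1@15:R]
Beat 8 (L): throw ball4 h=2 -> lands@10:L; in-air after throw: [b2@9:R b4@10:L b5@11:R b3@12:L b1@15:R]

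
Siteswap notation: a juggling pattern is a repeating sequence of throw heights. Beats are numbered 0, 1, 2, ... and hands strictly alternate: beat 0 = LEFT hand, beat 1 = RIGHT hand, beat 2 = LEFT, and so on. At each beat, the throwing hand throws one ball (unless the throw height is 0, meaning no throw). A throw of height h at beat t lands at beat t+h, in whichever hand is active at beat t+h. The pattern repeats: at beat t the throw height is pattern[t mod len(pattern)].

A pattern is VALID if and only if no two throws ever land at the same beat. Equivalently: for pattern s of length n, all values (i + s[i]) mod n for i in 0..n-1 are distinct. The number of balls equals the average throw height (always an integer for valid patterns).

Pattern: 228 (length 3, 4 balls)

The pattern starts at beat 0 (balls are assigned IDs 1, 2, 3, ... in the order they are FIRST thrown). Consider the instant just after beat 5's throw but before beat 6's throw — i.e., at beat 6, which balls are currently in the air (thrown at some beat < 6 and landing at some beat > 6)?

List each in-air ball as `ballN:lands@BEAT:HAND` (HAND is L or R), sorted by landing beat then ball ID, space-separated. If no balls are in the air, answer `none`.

Answer: ball1:lands@10:L ball2:lands@13:R

Derivation:
Beat 0 (L): throw ball1 h=2 -> lands@2:L; in-air after throw: [b1@2:L]
Beat 1 (R): throw ball2 h=2 -> lands@3:R; in-air after throw: [b1@2:L b2@3:R]
Beat 2 (L): throw ball1 h=8 -> lands@10:L; in-air after throw: [b2@3:R b1@10:L]
Beat 3 (R): throw ball2 h=2 -> lands@5:R; in-air after throw: [b2@5:R b1@10:L]
Beat 4 (L): throw ball3 h=2 -> lands@6:L; in-air after throw: [b2@5:R b3@6:L b1@10:L]
Beat 5 (R): throw ball2 h=8 -> lands@13:R; in-air after throw: [b3@6:L b1@10:L b2@13:R]
Beat 6 (L): throw ball3 h=2 -> lands@8:L; in-air after throw: [b3@8:L b1@10:L b2@13:R]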